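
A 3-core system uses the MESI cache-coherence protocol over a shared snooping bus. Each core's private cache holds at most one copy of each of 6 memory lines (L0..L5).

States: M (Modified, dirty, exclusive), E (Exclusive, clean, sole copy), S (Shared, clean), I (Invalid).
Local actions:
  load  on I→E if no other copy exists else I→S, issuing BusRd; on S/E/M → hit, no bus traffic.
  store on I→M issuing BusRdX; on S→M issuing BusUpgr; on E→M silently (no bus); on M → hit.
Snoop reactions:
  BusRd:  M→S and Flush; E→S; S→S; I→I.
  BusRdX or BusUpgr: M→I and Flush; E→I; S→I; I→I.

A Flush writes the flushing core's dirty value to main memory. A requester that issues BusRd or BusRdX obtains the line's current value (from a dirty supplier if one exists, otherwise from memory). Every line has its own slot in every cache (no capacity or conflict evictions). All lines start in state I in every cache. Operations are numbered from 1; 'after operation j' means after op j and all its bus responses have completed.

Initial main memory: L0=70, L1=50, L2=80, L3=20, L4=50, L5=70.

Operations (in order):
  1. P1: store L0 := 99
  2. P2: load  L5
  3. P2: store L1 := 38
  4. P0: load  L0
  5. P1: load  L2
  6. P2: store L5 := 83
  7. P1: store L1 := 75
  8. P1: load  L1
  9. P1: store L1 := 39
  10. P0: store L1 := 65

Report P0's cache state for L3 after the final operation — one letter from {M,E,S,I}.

  op1 P1: store L0 := 99 → I/M/I on L0; bus BusRdX; mem=70
  op2 P2: load  L5 → I/I/E on L5; bus BusRd; mem=70
  op3 P2: store L1 := 38 → I/I/M on L1; bus BusRdX; mem=50
  op4 P0: load  L0 → S/S/I on L0; bus BusRd Flush; mem=99
  op5 P1: load  L2 → I/E/I on L2; bus BusRd; mem=80
  op6 P2: store L5 := 83 → I/I/M on L5; bus (none); mem=70
  op7 P1: store L1 := 75 → I/M/I on L1; bus BusRdX Flush; mem=38
  op8 P1: load  L1 → I/M/I on L1; bus (none); mem=38
  op9 P1: store L1 := 39 → I/M/I on L1; bus (none); mem=38
  op10 P0: store L1 := 65 → M/I/I on L1; bus BusRdX Flush; mem=39

state = I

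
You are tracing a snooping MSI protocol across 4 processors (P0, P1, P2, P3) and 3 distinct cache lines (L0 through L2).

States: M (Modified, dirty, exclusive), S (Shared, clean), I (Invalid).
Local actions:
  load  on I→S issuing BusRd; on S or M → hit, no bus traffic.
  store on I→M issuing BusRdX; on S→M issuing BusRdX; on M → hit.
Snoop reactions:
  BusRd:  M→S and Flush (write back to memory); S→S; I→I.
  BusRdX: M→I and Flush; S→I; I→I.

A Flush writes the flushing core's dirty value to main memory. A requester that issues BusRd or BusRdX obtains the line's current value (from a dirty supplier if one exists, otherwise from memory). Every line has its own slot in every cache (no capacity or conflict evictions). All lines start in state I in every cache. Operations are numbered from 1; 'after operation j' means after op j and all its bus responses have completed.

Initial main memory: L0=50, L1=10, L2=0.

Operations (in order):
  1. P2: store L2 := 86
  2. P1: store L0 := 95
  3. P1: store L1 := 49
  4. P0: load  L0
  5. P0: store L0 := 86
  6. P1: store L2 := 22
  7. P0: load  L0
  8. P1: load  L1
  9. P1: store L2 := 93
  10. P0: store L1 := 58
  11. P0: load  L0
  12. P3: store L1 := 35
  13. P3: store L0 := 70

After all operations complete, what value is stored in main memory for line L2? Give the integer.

  op1 P2: store L2 := 86 → I/I/M/I on L2; bus BusRdX; mem=0
  op2 P1: store L0 := 95 → I/M/I/I on L0; bus BusRdX; mem=50
  op3 P1: store L1 := 49 → I/M/I/I on L1; bus BusRdX; mem=10
  op4 P0: load  L0 → S/S/I/I on L0; bus BusRd Flush; mem=95
  op5 P0: store L0 := 86 → M/I/I/I on L0; bus BusRdX; mem=95
  op6 P1: store L2 := 22 → I/M/I/I on L2; bus BusRdX Flush; mem=86
  op7 P0: load  L0 → M/I/I/I on L0; bus (none); mem=95
  op8 P1: load  L1 → I/M/I/I on L1; bus (none); mem=10
  op9 P1: store L2 := 93 → I/M/I/I on L2; bus (none); mem=86
  op10 P0: store L1 := 58 → M/I/I/I on L1; bus BusRdX Flush; mem=49
  op11 P0: load  L0 → M/I/I/I on L0; bus (none); mem=95
  op12 P3: store L1 := 35 → I/I/I/M on L1; bus BusRdX Flush; mem=58
  op13 P3: store L0 := 70 → I/I/I/M on L0; bus BusRdX Flush; mem=86

memory[L2] = 86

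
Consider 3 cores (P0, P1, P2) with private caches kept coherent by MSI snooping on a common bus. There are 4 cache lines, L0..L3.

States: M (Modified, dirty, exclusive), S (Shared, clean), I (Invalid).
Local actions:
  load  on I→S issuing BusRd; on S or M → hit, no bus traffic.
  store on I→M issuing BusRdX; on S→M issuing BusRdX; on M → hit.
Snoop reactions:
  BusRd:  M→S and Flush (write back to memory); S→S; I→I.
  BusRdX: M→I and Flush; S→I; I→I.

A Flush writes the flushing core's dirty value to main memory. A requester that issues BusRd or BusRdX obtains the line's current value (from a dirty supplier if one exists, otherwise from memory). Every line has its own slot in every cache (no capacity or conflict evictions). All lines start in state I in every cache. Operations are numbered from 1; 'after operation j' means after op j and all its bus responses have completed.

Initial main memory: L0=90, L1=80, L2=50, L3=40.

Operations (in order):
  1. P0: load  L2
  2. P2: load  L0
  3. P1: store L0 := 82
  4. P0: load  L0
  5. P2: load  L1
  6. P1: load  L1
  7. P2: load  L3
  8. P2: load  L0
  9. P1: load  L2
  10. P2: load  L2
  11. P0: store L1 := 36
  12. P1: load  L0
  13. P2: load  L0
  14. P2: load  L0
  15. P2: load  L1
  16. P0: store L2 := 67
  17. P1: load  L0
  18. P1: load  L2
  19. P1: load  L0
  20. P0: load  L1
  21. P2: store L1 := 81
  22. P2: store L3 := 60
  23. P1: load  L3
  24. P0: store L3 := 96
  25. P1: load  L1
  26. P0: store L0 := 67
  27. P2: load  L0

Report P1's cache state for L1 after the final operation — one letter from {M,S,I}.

  op1 P0: load  L2 → S/I/I on L2; bus BusRd; mem=50
  op2 P2: load  L0 → I/I/S on L0; bus BusRd; mem=90
  op3 P1: store L0 := 82 → I/M/I on L0; bus BusRdX; mem=90
  op4 P0: load  L0 → S/S/I on L0; bus BusRd Flush; mem=82
  op5 P2: load  L1 → I/I/S on L1; bus BusRd; mem=80
  op6 P1: load  L1 → I/S/S on L1; bus BusRd; mem=80
  op7 P2: load  L3 → I/I/S on L3; bus BusRd; mem=40
  op8 P2: load  L0 → S/S/S on L0; bus BusRd; mem=82
  op9 P1: load  L2 → S/S/I on L2; bus BusRd; mem=50
  op10 P2: load  L2 → S/S/S on L2; bus BusRd; mem=50
  op11 P0: store L1 := 36 → M/I/I on L1; bus BusRdX; mem=80
  op12 P1: load  L0 → S/S/S on L0; bus (none); mem=82
  op13 P2: load  L0 → S/S/S on L0; bus (none); mem=82
  op14 P2: load  L0 → S/S/S on L0; bus (none); mem=82
  op15 P2: load  L1 → S/I/S on L1; bus BusRd Flush; mem=36
  op16 P0: store L2 := 67 → M/I/I on L2; bus BusRdX; mem=50
  op17 P1: load  L0 → S/S/S on L0; bus (none); mem=82
  op18 P1: load  L2 → S/S/I on L2; bus BusRd Flush; mem=67
  op19 P1: load  L0 → S/S/S on L0; bus (none); mem=82
  op20 P0: load  L1 → S/I/S on L1; bus (none); mem=36
  op21 P2: store L1 := 81 → I/I/M on L1; bus BusRdX; mem=36
  op22 P2: store L3 := 60 → I/I/M on L3; bus BusRdX; mem=40
  op23 P1: load  L3 → I/S/S on L3; bus BusRd Flush; mem=60
  op24 P0: store L3 := 96 → M/I/I on L3; bus BusRdX; mem=60
  op25 P1: load  L1 → I/S/S on L1; bus BusRd Flush; mem=81
  op26 P0: store L0 := 67 → M/I/I on L0; bus BusRdX; mem=82
  op27 P2: load  L0 → S/I/S on L0; bus BusRd Flush; mem=67

state = S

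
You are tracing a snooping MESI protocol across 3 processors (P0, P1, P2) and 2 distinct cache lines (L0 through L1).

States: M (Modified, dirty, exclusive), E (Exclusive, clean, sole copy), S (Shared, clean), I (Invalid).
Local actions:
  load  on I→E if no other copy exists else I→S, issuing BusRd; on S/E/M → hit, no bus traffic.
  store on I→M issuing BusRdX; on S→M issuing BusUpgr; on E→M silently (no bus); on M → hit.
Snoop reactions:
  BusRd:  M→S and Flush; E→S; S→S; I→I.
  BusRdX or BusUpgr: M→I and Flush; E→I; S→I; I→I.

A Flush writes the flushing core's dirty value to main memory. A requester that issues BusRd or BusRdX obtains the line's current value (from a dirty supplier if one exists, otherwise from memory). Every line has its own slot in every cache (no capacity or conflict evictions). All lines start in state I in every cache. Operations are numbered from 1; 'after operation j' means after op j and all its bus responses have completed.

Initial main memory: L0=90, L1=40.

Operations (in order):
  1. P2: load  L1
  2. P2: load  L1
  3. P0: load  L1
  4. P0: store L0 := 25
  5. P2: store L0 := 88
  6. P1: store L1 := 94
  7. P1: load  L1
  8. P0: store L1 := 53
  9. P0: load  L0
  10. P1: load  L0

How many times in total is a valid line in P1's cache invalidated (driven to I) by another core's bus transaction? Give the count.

invalidations = 1

1. P2: load  L1  bus=[BusRd]  L1: P0=I P1=I P2=E  mem[L1]=40
2. P2: load  L1  bus=[-]  L1: P0=I P1=I P2=E  mem[L1]=40
3. P0: load  L1  bus=[BusRd]  L1: P0=S P1=I P2=S  mem[L1]=40
4. P0: store L0 := 25  bus=[BusRdX]  L0: P0=M P1=I P2=I  mem[L0]=90
5. P2: store L0 := 88  bus=[BusRdX,Flush]  L0: P0=I P1=I P2=M  mem[L0]=25
6. P1: store L1 := 94  bus=[BusRdX]  L1: P0=I P1=M P2=I  mem[L1]=40
7. P1: load  L1  bus=[-]  L1: P0=I P1=M P2=I  mem[L1]=40
8. P0: store L1 := 53  bus=[BusRdX,Flush]  L1: P0=M P1=I P2=I  mem[L1]=94
9. P0: load  L0  bus=[BusRd,Flush]  L0: P0=S P1=I P2=S  mem[L0]=88
10. P1: load  L0  bus=[BusRd]  L0: P0=S P1=S P2=S  mem[L0]=88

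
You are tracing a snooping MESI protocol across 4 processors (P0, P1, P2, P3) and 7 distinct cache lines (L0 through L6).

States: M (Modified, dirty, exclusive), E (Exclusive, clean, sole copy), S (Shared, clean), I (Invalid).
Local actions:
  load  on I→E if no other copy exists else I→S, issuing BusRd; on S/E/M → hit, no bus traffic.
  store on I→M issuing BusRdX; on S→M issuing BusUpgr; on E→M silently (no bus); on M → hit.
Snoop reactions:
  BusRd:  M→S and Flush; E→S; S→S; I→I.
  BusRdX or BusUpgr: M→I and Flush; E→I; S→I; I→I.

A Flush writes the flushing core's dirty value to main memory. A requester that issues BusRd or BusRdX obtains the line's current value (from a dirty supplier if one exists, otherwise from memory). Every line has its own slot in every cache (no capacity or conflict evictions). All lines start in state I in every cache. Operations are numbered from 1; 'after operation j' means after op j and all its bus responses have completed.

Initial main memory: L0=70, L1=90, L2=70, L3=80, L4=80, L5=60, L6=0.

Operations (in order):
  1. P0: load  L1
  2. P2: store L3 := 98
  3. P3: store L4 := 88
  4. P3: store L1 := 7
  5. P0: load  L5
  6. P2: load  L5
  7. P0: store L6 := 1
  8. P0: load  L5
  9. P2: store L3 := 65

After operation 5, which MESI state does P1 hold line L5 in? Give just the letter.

[1] P0: load  L1 | P0:E(90), P1:I, P2:I, P3:I | bus: BusRd
[2] P2: store L3 := 98 | P0:I, P1:I, P2:M(98), P3:I | bus: BusRdX
[3] P3: store L4 := 88 | P0:I, P1:I, P2:I, P3:M(88) | bus: BusRdX
[4] P3: store L1 := 7 | P0:I, P1:I, P2:I, P3:M(7) | bus: BusRdX
[5] P0: load  L5 | P0:E(60), P1:I, P2:I, P3:I | bus: BusRd
[6] P2: load  L5 | P0:S(60), P1:I, P2:S(60), P3:I | bus: BusRd
[7] P0: store L6 := 1 | P0:M(1), P1:I, P2:I, P3:I | bus: BusRdX
[8] P0: load  L5 | P0:S(60), P1:I, P2:S(60), P3:I | bus: none
[9] P2: store L3 := 65 | P0:I, P1:I, P2:M(65), P3:I | bus: none

state = I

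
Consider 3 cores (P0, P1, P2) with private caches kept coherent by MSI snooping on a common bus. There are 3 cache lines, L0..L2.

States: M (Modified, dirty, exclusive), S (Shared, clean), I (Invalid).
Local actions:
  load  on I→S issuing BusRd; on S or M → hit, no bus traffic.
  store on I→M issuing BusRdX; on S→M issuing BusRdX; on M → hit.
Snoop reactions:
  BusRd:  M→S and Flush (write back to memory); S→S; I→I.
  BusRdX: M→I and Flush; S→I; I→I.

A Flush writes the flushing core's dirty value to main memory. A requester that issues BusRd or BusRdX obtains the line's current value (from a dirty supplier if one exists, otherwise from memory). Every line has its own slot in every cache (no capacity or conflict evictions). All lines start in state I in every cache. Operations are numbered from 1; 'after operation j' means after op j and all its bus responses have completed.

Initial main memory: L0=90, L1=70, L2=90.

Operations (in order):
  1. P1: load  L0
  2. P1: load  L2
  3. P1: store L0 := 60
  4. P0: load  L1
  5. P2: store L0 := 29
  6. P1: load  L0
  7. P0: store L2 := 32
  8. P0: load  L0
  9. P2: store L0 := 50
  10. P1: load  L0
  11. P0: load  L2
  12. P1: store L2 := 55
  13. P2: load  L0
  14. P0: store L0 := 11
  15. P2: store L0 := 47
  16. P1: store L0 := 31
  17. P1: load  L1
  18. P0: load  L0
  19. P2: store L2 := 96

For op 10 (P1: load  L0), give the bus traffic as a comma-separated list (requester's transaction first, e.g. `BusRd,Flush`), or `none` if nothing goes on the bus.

bus = BusRd,Flush

step 1: P1: load  L0  ⟶  ISI  (L0)  txn=BusRd  M[L0]=90
step 2: P1: load  L2  ⟶  ISI  (L2)  txn=BusRd  M[L2]=90
step 3: P1: store L0 := 60  ⟶  IMI  (L0)  txn=BusRdX  M[L0]=90
step 4: P0: load  L1  ⟶  SII  (L1)  txn=BusRd  M[L1]=70
step 5: P2: store L0 := 29  ⟶  IIM  (L0)  txn=BusRdX+Flush  M[L0]=60
step 6: P1: load  L0  ⟶  ISS  (L0)  txn=BusRd+Flush  M[L0]=29
step 7: P0: store L2 := 32  ⟶  MII  (L2)  txn=BusRdX  M[L2]=90
step 8: P0: load  L0  ⟶  SSS  (L0)  txn=BusRd  M[L0]=29
step 9: P2: store L0 := 50  ⟶  IIM  (L0)  txn=BusRdX  M[L0]=29
step 10: P1: load  L0  ⟶  ISS  (L0)  txn=BusRd+Flush  M[L0]=50
step 11: P0: load  L2  ⟶  MII  (L2)  txn=∅  M[L2]=90
step 12: P1: store L2 := 55  ⟶  IMI  (L2)  txn=BusRdX+Flush  M[L2]=32
step 13: P2: load  L0  ⟶  ISS  (L0)  txn=∅  M[L0]=50
step 14: P0: store L0 := 11  ⟶  MII  (L0)  txn=BusRdX  M[L0]=50
step 15: P2: store L0 := 47  ⟶  IIM  (L0)  txn=BusRdX+Flush  M[L0]=11
step 16: P1: store L0 := 31  ⟶  IMI  (L0)  txn=BusRdX+Flush  M[L0]=47
step 17: P1: load  L1  ⟶  SSI  (L1)  txn=BusRd  M[L1]=70
step 18: P0: load  L0  ⟶  SSI  (L0)  txn=BusRd+Flush  M[L0]=31
step 19: P2: store L2 := 96  ⟶  IIM  (L2)  txn=BusRdX+Flush  M[L2]=55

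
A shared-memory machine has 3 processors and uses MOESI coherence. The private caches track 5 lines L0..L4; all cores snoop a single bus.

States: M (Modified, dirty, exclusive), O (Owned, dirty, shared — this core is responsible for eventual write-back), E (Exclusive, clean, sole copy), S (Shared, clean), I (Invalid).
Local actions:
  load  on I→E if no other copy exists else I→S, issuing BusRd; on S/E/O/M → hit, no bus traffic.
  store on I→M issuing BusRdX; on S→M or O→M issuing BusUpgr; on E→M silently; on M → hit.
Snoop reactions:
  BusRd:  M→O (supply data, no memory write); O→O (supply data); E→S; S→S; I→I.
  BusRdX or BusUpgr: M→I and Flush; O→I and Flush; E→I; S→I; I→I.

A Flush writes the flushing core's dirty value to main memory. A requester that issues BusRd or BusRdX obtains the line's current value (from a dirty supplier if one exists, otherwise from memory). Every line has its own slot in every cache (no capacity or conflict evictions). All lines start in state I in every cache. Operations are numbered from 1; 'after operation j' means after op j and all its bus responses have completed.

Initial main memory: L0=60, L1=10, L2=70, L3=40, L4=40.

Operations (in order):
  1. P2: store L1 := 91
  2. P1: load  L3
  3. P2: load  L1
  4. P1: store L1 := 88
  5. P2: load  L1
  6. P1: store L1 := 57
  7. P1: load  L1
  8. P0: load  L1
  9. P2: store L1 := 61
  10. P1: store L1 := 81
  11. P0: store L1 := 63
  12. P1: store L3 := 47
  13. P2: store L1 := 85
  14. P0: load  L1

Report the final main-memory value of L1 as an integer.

1. P2: store L1 := 91  bus=[BusRdX]  L1: P0=I P1=I P2=M  mem[L1]=10
2. P1: load  L3  bus=[BusRd]  L3: P0=I P1=E P2=I  mem[L3]=40
3. P2: load  L1  bus=[-]  L1: P0=I P1=I P2=M  mem[L1]=10
4. P1: store L1 := 88  bus=[BusRdX,Flush]  L1: P0=I P1=M P2=I  mem[L1]=91
5. P2: load  L1  bus=[BusRd]  L1: P0=I P1=O P2=S  mem[L1]=91
6. P1: store L1 := 57  bus=[BusUpgr]  L1: P0=I P1=M P2=I  mem[L1]=91
7. P1: load  L1  bus=[-]  L1: P0=I P1=M P2=I  mem[L1]=91
8. P0: load  L1  bus=[BusRd]  L1: P0=S P1=O P2=I  mem[L1]=91
9. P2: store L1 := 61  bus=[BusRdX,Flush]  L1: P0=I P1=I P2=M  mem[L1]=57
10. P1: store L1 := 81  bus=[BusRdX,Flush]  L1: P0=I P1=M P2=I  mem[L1]=61
11. P0: store L1 := 63  bus=[BusRdX,Flush]  L1: P0=M P1=I P2=I  mem[L1]=81
12. P1: store L3 := 47  bus=[-]  L3: P0=I P1=M P2=I  mem[L3]=40
13. P2: store L1 := 85  bus=[BusRdX,Flush]  L1: P0=I P1=I P2=M  mem[L1]=63
14. P0: load  L1  bus=[BusRd]  L1: P0=S P1=I P2=O  mem[L1]=63

memory[L1] = 63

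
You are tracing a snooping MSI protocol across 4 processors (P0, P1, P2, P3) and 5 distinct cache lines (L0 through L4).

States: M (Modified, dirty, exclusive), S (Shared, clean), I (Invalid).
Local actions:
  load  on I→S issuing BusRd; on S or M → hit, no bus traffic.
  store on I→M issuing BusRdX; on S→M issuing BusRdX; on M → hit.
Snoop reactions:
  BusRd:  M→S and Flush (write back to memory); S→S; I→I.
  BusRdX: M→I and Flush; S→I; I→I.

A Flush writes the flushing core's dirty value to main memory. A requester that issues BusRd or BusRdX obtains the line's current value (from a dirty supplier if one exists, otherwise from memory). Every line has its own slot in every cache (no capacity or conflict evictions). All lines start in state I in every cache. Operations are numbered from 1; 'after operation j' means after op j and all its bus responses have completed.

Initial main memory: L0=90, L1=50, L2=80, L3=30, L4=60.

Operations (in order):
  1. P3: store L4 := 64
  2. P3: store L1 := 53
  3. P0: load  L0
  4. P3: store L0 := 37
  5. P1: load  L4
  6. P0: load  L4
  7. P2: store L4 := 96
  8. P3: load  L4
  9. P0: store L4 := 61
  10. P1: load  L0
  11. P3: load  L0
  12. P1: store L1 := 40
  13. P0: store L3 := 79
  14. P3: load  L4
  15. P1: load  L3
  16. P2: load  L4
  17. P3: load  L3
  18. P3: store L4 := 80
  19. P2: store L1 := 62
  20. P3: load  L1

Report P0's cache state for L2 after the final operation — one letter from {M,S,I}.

[1] P3: store L4 := 64 | P0:I, P1:I, P2:I, P3:M(64) | bus: BusRdX
[2] P3: store L1 := 53 | P0:I, P1:I, P2:I, P3:M(53) | bus: BusRdX
[3] P0: load  L0 | P0:S(90), P1:I, P2:I, P3:I | bus: BusRd
[4] P3: store L0 := 37 | P0:I, P1:I, P2:I, P3:M(37) | bus: BusRdX
[5] P1: load  L4 | P0:I, P1:S(64), P2:I, P3:S(64) | bus: BusRd,Flush
[6] P0: load  L4 | P0:S(64), P1:S(64), P2:I, P3:S(64) | bus: BusRd
[7] P2: store L4 := 96 | P0:I, P1:I, P2:M(96), P3:I | bus: BusRdX
[8] P3: load  L4 | P0:I, P1:I, P2:S(96), P3:S(96) | bus: BusRd,Flush
[9] P0: store L4 := 61 | P0:M(61), P1:I, P2:I, P3:I | bus: BusRdX
[10] P1: load  L0 | P0:I, P1:S(37), P2:I, P3:S(37) | bus: BusRd,Flush
[11] P3: load  L0 | P0:I, P1:S(37), P2:I, P3:S(37) | bus: none
[12] P1: store L1 := 40 | P0:I, P1:M(40), P2:I, P3:I | bus: BusRdX,Flush
[13] P0: store L3 := 79 | P0:M(79), P1:I, P2:I, P3:I | bus: BusRdX
[14] P3: load  L4 | P0:S(61), P1:I, P2:I, P3:S(61) | bus: BusRd,Flush
[15] P1: load  L3 | P0:S(79), P1:S(79), P2:I, P3:I | bus: BusRd,Flush
[16] P2: load  L4 | P0:S(61), P1:I, P2:S(61), P3:S(61) | bus: BusRd
[17] P3: load  L3 | P0:S(79), P1:S(79), P2:I, P3:S(79) | bus: BusRd
[18] P3: store L4 := 80 | P0:I, P1:I, P2:I, P3:M(80) | bus: BusRdX
[19] P2: store L1 := 62 | P0:I, P1:I, P2:M(62), P3:I | bus: BusRdX,Flush
[20] P3: load  L1 | P0:I, P1:I, P2:S(62), P3:S(62) | bus: BusRd,Flush

state = I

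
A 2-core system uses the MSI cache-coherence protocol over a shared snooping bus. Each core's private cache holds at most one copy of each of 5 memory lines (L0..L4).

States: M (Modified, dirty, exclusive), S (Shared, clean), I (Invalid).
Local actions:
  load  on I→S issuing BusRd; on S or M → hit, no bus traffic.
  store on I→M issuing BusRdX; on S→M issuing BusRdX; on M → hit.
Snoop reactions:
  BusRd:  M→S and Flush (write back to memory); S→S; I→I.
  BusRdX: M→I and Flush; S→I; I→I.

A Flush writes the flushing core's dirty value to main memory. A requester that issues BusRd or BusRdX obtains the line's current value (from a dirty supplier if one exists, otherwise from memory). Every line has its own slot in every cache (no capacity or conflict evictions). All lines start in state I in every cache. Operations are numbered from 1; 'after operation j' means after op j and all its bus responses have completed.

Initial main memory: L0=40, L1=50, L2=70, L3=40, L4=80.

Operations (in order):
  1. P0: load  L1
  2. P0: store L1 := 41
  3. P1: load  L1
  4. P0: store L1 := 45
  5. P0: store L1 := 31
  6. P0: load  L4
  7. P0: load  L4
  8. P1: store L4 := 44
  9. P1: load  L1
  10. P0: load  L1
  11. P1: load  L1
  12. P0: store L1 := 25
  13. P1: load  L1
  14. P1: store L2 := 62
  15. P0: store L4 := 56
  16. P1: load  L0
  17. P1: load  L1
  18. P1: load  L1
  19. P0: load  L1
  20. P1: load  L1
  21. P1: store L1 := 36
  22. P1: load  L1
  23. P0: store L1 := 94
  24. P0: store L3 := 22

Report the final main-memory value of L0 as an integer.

  op1 P0: load  L1 → S/I on L1; bus BusRd; mem=50
  op2 P0: store L1 := 41 → M/I on L1; bus BusRdX; mem=50
  op3 P1: load  L1 → S/S on L1; bus BusRd Flush; mem=41
  op4 P0: store L1 := 45 → M/I on L1; bus BusRdX; mem=41
  op5 P0: store L1 := 31 → M/I on L1; bus (none); mem=41
  op6 P0: load  L4 → S/I on L4; bus BusRd; mem=80
  op7 P0: load  L4 → S/I on L4; bus (none); mem=80
  op8 P1: store L4 := 44 → I/M on L4; bus BusRdX; mem=80
  op9 P1: load  L1 → S/S on L1; bus BusRd Flush; mem=31
  op10 P0: load  L1 → S/S on L1; bus (none); mem=31
  op11 P1: load  L1 → S/S on L1; bus (none); mem=31
  op12 P0: store L1 := 25 → M/I on L1; bus BusRdX; mem=31
  op13 P1: load  L1 → S/S on L1; bus BusRd Flush; mem=25
  op14 P1: store L2 := 62 → I/M on L2; bus BusRdX; mem=70
  op15 P0: store L4 := 56 → M/I on L4; bus BusRdX Flush; mem=44
  op16 P1: load  L0 → I/S on L0; bus BusRd; mem=40
  op17 P1: load  L1 → S/S on L1; bus (none); mem=25
  op18 P1: load  L1 → S/S on L1; bus (none); mem=25
  op19 P0: load  L1 → S/S on L1; bus (none); mem=25
  op20 P1: load  L1 → S/S on L1; bus (none); mem=25
  op21 P1: store L1 := 36 → I/M on L1; bus BusRdX; mem=25
  op22 P1: load  L1 → I/M on L1; bus (none); mem=25
  op23 P0: store L1 := 94 → M/I on L1; bus BusRdX Flush; mem=36
  op24 P0: store L3 := 22 → M/I on L3; bus BusRdX; mem=40

memory[L0] = 40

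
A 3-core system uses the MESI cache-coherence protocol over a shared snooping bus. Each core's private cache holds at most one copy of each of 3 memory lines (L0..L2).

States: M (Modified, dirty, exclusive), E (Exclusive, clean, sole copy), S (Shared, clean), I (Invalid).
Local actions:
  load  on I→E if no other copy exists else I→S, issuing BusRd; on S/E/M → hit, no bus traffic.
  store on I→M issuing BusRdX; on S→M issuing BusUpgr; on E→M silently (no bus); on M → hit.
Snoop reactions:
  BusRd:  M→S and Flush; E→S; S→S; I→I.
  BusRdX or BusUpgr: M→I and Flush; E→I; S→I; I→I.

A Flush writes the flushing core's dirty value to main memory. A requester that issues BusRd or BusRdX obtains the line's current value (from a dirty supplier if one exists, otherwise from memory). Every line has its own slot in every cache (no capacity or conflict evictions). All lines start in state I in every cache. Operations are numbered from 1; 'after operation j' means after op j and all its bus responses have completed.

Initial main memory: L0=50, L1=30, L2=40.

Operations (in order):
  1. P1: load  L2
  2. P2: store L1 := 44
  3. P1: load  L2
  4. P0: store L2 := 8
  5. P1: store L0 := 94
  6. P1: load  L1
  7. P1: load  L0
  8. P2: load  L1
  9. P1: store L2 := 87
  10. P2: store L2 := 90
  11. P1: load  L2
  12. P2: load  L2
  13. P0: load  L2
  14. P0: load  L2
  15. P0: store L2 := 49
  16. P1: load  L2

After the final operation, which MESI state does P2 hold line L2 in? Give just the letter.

step 1: P1: load  L2  ⟶  IEI  (L2)  txn=BusRd  M[L2]=40
step 2: P2: store L1 := 44  ⟶  IIM  (L1)  txn=BusRdX  M[L1]=30
step 3: P1: load  L2  ⟶  IEI  (L2)  txn=∅  M[L2]=40
step 4: P0: store L2 := 8  ⟶  MII  (L2)  txn=BusRdX  M[L2]=40
step 5: P1: store L0 := 94  ⟶  IMI  (L0)  txn=BusRdX  M[L0]=50
step 6: P1: load  L1  ⟶  ISS  (L1)  txn=BusRd+Flush  M[L1]=44
step 7: P1: load  L0  ⟶  IMI  (L0)  txn=∅  M[L0]=50
step 8: P2: load  L1  ⟶  ISS  (L1)  txn=∅  M[L1]=44
step 9: P1: store L2 := 87  ⟶  IMI  (L2)  txn=BusRdX+Flush  M[L2]=8
step 10: P2: store L2 := 90  ⟶  IIM  (L2)  txn=BusRdX+Flush  M[L2]=87
step 11: P1: load  L2  ⟶  ISS  (L2)  txn=BusRd+Flush  M[L2]=90
step 12: P2: load  L2  ⟶  ISS  (L2)  txn=∅  M[L2]=90
step 13: P0: load  L2  ⟶  SSS  (L2)  txn=BusRd  M[L2]=90
step 14: P0: load  L2  ⟶  SSS  (L2)  txn=∅  M[L2]=90
step 15: P0: store L2 := 49  ⟶  MII  (L2)  txn=BusUpgr  M[L2]=90
step 16: P1: load  L2  ⟶  SSI  (L2)  txn=BusRd+Flush  M[L2]=49

state = I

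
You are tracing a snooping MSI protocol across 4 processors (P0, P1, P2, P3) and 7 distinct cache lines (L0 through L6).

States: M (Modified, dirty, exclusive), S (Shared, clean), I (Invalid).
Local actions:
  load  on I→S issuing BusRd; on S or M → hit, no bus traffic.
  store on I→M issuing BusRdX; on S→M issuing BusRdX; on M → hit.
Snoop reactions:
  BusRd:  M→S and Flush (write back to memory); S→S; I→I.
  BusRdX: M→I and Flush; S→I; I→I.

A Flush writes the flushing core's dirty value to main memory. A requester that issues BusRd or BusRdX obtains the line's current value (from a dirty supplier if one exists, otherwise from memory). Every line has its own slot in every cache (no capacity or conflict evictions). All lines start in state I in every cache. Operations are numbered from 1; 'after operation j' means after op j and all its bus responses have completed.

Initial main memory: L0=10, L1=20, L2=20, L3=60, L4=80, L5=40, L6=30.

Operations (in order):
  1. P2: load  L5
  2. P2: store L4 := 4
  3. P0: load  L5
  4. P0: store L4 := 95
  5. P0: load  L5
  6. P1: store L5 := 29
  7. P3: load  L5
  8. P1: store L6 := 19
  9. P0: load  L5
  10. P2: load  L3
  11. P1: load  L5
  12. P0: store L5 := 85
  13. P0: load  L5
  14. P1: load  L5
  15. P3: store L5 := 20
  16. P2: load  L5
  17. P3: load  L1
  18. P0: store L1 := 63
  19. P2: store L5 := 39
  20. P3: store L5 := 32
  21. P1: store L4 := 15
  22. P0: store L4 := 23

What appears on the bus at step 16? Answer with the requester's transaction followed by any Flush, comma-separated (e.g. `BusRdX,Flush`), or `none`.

bus = BusRd,Flush

step 1: P2: load  L5  ⟶  IISI  (L5)  txn=BusRd  M[L5]=40
step 2: P2: store L4 := 4  ⟶  IIMI  (L4)  txn=BusRdX  M[L4]=80
step 3: P0: load  L5  ⟶  SISI  (L5)  txn=BusRd  M[L5]=40
step 4: P0: store L4 := 95  ⟶  MIII  (L4)  txn=BusRdX+Flush  M[L4]=4
step 5: P0: load  L5  ⟶  SISI  (L5)  txn=∅  M[L5]=40
step 6: P1: store L5 := 29  ⟶  IMII  (L5)  txn=BusRdX  M[L5]=40
step 7: P3: load  L5  ⟶  ISIS  (L5)  txn=BusRd+Flush  M[L5]=29
step 8: P1: store L6 := 19  ⟶  IMII  (L6)  txn=BusRdX  M[L6]=30
step 9: P0: load  L5  ⟶  SSIS  (L5)  txn=BusRd  M[L5]=29
step 10: P2: load  L3  ⟶  IISI  (L3)  txn=BusRd  M[L3]=60
step 11: P1: load  L5  ⟶  SSIS  (L5)  txn=∅  M[L5]=29
step 12: P0: store L5 := 85  ⟶  MIII  (L5)  txn=BusRdX  M[L5]=29
step 13: P0: load  L5  ⟶  MIII  (L5)  txn=∅  M[L5]=29
step 14: P1: load  L5  ⟶  SSII  (L5)  txn=BusRd+Flush  M[L5]=85
step 15: P3: store L5 := 20  ⟶  IIIM  (L5)  txn=BusRdX  M[L5]=85
step 16: P2: load  L5  ⟶  IISS  (L5)  txn=BusRd+Flush  M[L5]=20
step 17: P3: load  L1  ⟶  IIIS  (L1)  txn=BusRd  M[L1]=20
step 18: P0: store L1 := 63  ⟶  MIII  (L1)  txn=BusRdX  M[L1]=20
step 19: P2: store L5 := 39  ⟶  IIMI  (L5)  txn=BusRdX  M[L5]=20
step 20: P3: store L5 := 32  ⟶  IIIM  (L5)  txn=BusRdX+Flush  M[L5]=39
step 21: P1: store L4 := 15  ⟶  IMII  (L4)  txn=BusRdX+Flush  M[L4]=95
step 22: P0: store L4 := 23  ⟶  MIII  (L4)  txn=BusRdX+Flush  M[L4]=15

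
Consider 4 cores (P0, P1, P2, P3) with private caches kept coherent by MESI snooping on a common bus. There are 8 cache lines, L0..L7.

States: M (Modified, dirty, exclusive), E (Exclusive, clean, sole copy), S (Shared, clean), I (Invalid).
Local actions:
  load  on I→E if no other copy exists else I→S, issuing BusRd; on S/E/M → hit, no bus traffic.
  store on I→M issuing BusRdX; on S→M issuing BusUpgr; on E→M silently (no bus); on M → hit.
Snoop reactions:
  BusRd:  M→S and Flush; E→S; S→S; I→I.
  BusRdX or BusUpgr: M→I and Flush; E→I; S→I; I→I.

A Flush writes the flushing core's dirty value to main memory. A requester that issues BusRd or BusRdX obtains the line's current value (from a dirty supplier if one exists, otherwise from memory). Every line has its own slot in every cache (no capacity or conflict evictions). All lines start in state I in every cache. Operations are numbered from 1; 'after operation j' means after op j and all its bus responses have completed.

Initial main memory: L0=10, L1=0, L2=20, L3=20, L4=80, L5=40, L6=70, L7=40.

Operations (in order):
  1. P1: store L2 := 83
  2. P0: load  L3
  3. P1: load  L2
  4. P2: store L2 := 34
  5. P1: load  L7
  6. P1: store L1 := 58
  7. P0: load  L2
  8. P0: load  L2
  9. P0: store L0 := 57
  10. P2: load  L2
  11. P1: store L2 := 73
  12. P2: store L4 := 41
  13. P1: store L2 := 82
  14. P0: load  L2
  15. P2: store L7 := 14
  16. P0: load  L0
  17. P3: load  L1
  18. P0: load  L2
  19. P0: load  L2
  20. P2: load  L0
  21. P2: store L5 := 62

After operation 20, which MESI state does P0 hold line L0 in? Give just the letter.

[1] P1: store L2 := 83 | P0:I, P1:M(83), P2:I, P3:I | bus: BusRdX
[2] P0: load  L3 | P0:E(20), P1:I, P2:I, P3:I | bus: BusRd
[3] P1: load  L2 | P0:I, P1:M(83), P2:I, P3:I | bus: none
[4] P2: store L2 := 34 | P0:I, P1:I, P2:M(34), P3:I | bus: BusRdX,Flush
[5] P1: load  L7 | P0:I, P1:E(40), P2:I, P3:I | bus: BusRd
[6] P1: store L1 := 58 | P0:I, P1:M(58), P2:I, P3:I | bus: BusRdX
[7] P0: load  L2 | P0:S(34), P1:I, P2:S(34), P3:I | bus: BusRd,Flush
[8] P0: load  L2 | P0:S(34), P1:I, P2:S(34), P3:I | bus: none
[9] P0: store L0 := 57 | P0:M(57), P1:I, P2:I, P3:I | bus: BusRdX
[10] P2: load  L2 | P0:S(34), P1:I, P2:S(34), P3:I | bus: none
[11] P1: store L2 := 73 | P0:I, P1:M(73), P2:I, P3:I | bus: BusRdX
[12] P2: store L4 := 41 | P0:I, P1:I, P2:M(41), P3:I | bus: BusRdX
[13] P1: store L2 := 82 | P0:I, P1:M(82), P2:I, P3:I | bus: none
[14] P0: load  L2 | P0:S(82), P1:S(82), P2:I, P3:I | bus: BusRd,Flush
[15] P2: store L7 := 14 | P0:I, P1:I, P2:M(14), P3:I | bus: BusRdX
[16] P0: load  L0 | P0:M(57), P1:I, P2:I, P3:I | bus: none
[17] P3: load  L1 | P0:I, P1:S(58), P2:I, P3:S(58) | bus: BusRd,Flush
[18] P0: load  L2 | P0:S(82), P1:S(82), P2:I, P3:I | bus: none
[19] P0: load  L2 | P0:S(82), P1:S(82), P2:I, P3:I | bus: none
[20] P2: load  L0 | P0:S(57), P1:I, P2:S(57), P3:I | bus: BusRd,Flush
[21] P2: store L5 := 62 | P0:I, P1:I, P2:M(62), P3:I | bus: BusRdX

state = S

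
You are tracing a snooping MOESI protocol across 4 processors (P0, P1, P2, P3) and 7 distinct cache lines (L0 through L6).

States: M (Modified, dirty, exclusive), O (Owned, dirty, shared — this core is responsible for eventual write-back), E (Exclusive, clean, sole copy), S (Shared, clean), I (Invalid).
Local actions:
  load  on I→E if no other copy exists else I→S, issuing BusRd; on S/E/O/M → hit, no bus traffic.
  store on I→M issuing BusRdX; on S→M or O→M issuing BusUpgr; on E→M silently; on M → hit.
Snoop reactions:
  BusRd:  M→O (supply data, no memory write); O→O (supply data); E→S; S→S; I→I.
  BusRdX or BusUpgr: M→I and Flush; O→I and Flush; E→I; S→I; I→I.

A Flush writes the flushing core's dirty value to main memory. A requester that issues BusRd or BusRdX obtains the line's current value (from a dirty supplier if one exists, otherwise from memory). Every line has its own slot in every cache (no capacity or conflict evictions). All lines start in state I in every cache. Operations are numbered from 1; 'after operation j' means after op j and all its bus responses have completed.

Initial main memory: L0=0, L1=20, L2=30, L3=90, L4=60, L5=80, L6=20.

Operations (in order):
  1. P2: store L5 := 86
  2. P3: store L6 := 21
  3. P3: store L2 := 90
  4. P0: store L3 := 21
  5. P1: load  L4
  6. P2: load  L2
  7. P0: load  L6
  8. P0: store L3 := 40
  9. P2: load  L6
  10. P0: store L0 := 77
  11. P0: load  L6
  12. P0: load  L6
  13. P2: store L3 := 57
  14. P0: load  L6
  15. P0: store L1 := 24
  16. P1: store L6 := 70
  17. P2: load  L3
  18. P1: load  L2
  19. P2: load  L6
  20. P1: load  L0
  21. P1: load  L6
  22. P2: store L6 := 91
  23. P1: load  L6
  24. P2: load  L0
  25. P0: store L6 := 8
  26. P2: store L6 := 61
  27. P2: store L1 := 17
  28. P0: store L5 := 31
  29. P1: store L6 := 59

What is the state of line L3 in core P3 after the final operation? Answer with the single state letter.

[1] P2: store L5 := 86 | P0:I, P1:I, P2:M(86), P3:I | bus: BusRdX
[2] P3: store L6 := 21 | P0:I, P1:I, P2:I, P3:M(21) | bus: BusRdX
[3] P3: store L2 := 90 | P0:I, P1:I, P2:I, P3:M(90) | bus: BusRdX
[4] P0: store L3 := 21 | P0:M(21), P1:I, P2:I, P3:I | bus: BusRdX
[5] P1: load  L4 | P0:I, P1:E(60), P2:I, P3:I | bus: BusRd
[6] P2: load  L2 | P0:I, P1:I, P2:S(90), P3:O(90) | bus: BusRd
[7] P0: load  L6 | P0:S(21), P1:I, P2:I, P3:O(21) | bus: BusRd
[8] P0: store L3 := 40 | P0:M(40), P1:I, P2:I, P3:I | bus: none
[9] P2: load  L6 | P0:S(21), P1:I, P2:S(21), P3:O(21) | bus: BusRd
[10] P0: store L0 := 77 | P0:M(77), P1:I, P2:I, P3:I | bus: BusRdX
[11] P0: load  L6 | P0:S(21), P1:I, P2:S(21), P3:O(21) | bus: none
[12] P0: load  L6 | P0:S(21), P1:I, P2:S(21), P3:O(21) | bus: none
[13] P2: store L3 := 57 | P0:I, P1:I, P2:M(57), P3:I | bus: BusRdX,Flush
[14] P0: load  L6 | P0:S(21), P1:I, P2:S(21), P3:O(21) | bus: none
[15] P0: store L1 := 24 | P0:M(24), P1:I, P2:I, P3:I | bus: BusRdX
[16] P1: store L6 := 70 | P0:I, P1:M(70), P2:I, P3:I | bus: BusRdX,Flush
[17] P2: load  L3 | P0:I, P1:I, P2:M(57), P3:I | bus: none
[18] P1: load  L2 | P0:I, P1:S(90), P2:S(90), P3:O(90) | bus: BusRd
[19] P2: load  L6 | P0:I, P1:O(70), P2:S(70), P3:I | bus: BusRd
[20] P1: load  L0 | P0:O(77), P1:S(77), P2:I, P3:I | bus: BusRd
[21] P1: load  L6 | P0:I, P1:O(70), P2:S(70), P3:I | bus: none
[22] P2: store L6 := 91 | P0:I, P1:I, P2:M(91), P3:I | bus: BusUpgr,Flush
[23] P1: load  L6 | P0:I, P1:S(91), P2:O(91), P3:I | bus: BusRd
[24] P2: load  L0 | P0:O(77), P1:S(77), P2:S(77), P3:I | bus: BusRd
[25] P0: store L6 := 8 | P0:M(8), P1:I, P2:I, P3:I | bus: BusRdX,Flush
[26] P2: store L6 := 61 | P0:I, P1:I, P2:M(61), P3:I | bus: BusRdX,Flush
[27] P2: store L1 := 17 | P0:I, P1:I, P2:M(17), P3:I | bus: BusRdX,Flush
[28] P0: store L5 := 31 | P0:M(31), P1:I, P2:I, P3:I | bus: BusRdX,Flush
[29] P1: store L6 := 59 | P0:I, P1:M(59), P2:I, P3:I | bus: BusRdX,Flush

state = I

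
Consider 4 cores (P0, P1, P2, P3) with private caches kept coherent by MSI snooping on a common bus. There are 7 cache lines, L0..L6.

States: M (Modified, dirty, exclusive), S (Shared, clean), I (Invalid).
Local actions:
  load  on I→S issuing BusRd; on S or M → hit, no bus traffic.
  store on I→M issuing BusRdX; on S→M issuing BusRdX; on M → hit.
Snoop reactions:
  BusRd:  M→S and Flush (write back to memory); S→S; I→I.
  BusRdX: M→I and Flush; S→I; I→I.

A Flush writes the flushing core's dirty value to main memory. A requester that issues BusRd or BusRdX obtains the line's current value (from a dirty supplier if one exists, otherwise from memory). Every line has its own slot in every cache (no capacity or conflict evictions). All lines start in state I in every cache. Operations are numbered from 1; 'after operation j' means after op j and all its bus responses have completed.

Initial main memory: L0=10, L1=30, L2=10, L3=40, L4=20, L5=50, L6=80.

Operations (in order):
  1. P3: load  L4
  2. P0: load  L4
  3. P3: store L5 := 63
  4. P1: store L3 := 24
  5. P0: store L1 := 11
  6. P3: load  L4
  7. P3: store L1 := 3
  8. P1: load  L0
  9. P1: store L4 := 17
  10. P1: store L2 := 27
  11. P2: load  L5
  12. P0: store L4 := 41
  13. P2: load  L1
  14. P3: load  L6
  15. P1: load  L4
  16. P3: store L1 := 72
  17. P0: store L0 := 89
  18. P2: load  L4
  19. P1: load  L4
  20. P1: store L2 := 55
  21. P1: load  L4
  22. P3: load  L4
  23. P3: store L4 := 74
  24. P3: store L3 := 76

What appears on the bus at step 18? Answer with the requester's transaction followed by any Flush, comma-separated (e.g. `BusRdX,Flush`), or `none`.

step 1: P3: load  L4  ⟶  IIIS  (L4)  txn=BusRd  M[L4]=20
step 2: P0: load  L4  ⟶  SIIS  (L4)  txn=BusRd  M[L4]=20
step 3: P3: store L5 := 63  ⟶  IIIM  (L5)  txn=BusRdX  M[L5]=50
step 4: P1: store L3 := 24  ⟶  IMII  (L3)  txn=BusRdX  M[L3]=40
step 5: P0: store L1 := 11  ⟶  MIII  (L1)  txn=BusRdX  M[L1]=30
step 6: P3: load  L4  ⟶  SIIS  (L4)  txn=∅  M[L4]=20
step 7: P3: store L1 := 3  ⟶  IIIM  (L1)  txn=BusRdX+Flush  M[L1]=11
step 8: P1: load  L0  ⟶  ISII  (L0)  txn=BusRd  M[L0]=10
step 9: P1: store L4 := 17  ⟶  IMII  (L4)  txn=BusRdX  M[L4]=20
step 10: P1: store L2 := 27  ⟶  IMII  (L2)  txn=BusRdX  M[L2]=10
step 11: P2: load  L5  ⟶  IISS  (L5)  txn=BusRd+Flush  M[L5]=63
step 12: P0: store L4 := 41  ⟶  MIII  (L4)  txn=BusRdX+Flush  M[L4]=17
step 13: P2: load  L1  ⟶  IISS  (L1)  txn=BusRd+Flush  M[L1]=3
step 14: P3: load  L6  ⟶  IIIS  (L6)  txn=BusRd  M[L6]=80
step 15: P1: load  L4  ⟶  SSII  (L4)  txn=BusRd+Flush  M[L4]=41
step 16: P3: store L1 := 72  ⟶  IIIM  (L1)  txn=BusRdX  M[L1]=3
step 17: P0: store L0 := 89  ⟶  MIII  (L0)  txn=BusRdX  M[L0]=10
step 18: P2: load  L4  ⟶  SSSI  (L4)  txn=BusRd  M[L4]=41
step 19: P1: load  L4  ⟶  SSSI  (L4)  txn=∅  M[L4]=41
step 20: P1: store L2 := 55  ⟶  IMII  (L2)  txn=∅  M[L2]=10
step 21: P1: load  L4  ⟶  SSSI  (L4)  txn=∅  M[L4]=41
step 22: P3: load  L4  ⟶  SSSS  (L4)  txn=BusRd  M[L4]=41
step 23: P3: store L4 := 74  ⟶  IIIM  (L4)  txn=BusRdX  M[L4]=41
step 24: P3: store L3 := 76  ⟶  IIIM  (L3)  txn=BusRdX+Flush  M[L3]=24

bus = BusRd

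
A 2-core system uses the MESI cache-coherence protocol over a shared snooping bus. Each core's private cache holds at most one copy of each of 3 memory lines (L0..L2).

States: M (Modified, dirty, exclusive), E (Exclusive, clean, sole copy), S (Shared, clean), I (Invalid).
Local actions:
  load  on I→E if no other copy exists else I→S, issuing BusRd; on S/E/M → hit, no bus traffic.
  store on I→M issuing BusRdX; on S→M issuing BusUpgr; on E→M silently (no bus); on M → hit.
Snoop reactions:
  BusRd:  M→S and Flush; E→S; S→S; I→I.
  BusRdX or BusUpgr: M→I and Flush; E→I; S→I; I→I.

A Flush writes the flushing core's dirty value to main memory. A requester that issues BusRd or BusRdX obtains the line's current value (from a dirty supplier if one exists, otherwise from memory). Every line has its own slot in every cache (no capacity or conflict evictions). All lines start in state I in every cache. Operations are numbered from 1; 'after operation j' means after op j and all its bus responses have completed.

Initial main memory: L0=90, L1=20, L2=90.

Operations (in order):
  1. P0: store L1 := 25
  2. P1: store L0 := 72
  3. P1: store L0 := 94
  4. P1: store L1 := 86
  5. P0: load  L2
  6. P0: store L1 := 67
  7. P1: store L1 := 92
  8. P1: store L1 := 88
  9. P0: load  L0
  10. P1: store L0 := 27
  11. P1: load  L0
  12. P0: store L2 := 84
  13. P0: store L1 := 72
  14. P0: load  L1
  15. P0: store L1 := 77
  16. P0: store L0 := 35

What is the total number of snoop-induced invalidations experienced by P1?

[1] P0: store L1 := 25 | P0:M(25), P1:I | bus: BusRdX
[2] P1: store L0 := 72 | P0:I, P1:M(72) | bus: BusRdX
[3] P1: store L0 := 94 | P0:I, P1:M(94) | bus: none
[4] P1: store L1 := 86 | P0:I, P1:M(86) | bus: BusRdX,Flush
[5] P0: load  L2 | P0:E(90), P1:I | bus: BusRd
[6] P0: store L1 := 67 | P0:M(67), P1:I | bus: BusRdX,Flush
[7] P1: store L1 := 92 | P0:I, P1:M(92) | bus: BusRdX,Flush
[8] P1: store L1 := 88 | P0:I, P1:M(88) | bus: none
[9] P0: load  L0 | P0:S(94), P1:S(94) | bus: BusRd,Flush
[10] P1: store L0 := 27 | P0:I, P1:M(27) | bus: BusUpgr
[11] P1: load  L0 | P0:I, P1:M(27) | bus: none
[12] P0: store L2 := 84 | P0:M(84), P1:I | bus: none
[13] P0: store L1 := 72 | P0:M(72), P1:I | bus: BusRdX,Flush
[14] P0: load  L1 | P0:M(72), P1:I | bus: none
[15] P0: store L1 := 77 | P0:M(77), P1:I | bus: none
[16] P0: store L0 := 35 | P0:M(35), P1:I | bus: BusRdX,Flush

invalidations = 3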